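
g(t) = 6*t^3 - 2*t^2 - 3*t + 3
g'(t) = 18*t^2 - 4*t - 3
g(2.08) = 42.10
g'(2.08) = 66.56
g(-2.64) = -113.42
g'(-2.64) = 133.01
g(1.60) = 17.66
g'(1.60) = 36.68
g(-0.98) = -1.63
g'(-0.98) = 18.21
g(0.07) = 2.78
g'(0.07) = -3.19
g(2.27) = 56.07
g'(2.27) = 80.67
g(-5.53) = -1056.25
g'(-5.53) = 569.58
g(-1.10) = -4.11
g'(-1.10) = 23.18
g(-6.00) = -1347.00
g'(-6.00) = 669.00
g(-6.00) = -1347.00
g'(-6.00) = 669.00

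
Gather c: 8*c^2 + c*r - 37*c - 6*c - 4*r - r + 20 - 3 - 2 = 8*c^2 + c*(r - 43) - 5*r + 15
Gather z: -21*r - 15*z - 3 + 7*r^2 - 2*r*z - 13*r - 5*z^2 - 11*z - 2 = 7*r^2 - 34*r - 5*z^2 + z*(-2*r - 26) - 5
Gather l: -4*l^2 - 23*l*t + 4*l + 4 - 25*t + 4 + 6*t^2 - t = -4*l^2 + l*(4 - 23*t) + 6*t^2 - 26*t + 8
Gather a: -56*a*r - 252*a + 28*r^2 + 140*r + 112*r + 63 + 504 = a*(-56*r - 252) + 28*r^2 + 252*r + 567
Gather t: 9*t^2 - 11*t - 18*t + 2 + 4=9*t^2 - 29*t + 6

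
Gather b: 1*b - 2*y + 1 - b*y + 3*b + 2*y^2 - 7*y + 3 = b*(4 - y) + 2*y^2 - 9*y + 4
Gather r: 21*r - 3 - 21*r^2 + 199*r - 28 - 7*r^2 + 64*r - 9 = -28*r^2 + 284*r - 40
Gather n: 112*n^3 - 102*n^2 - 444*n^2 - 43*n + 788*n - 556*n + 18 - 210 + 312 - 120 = 112*n^3 - 546*n^2 + 189*n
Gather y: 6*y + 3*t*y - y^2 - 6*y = 3*t*y - y^2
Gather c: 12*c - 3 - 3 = 12*c - 6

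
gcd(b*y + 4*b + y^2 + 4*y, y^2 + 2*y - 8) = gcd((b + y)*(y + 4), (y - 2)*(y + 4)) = y + 4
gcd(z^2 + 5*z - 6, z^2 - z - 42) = z + 6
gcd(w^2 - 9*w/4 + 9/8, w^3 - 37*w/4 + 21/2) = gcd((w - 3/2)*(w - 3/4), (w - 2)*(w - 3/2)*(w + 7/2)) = w - 3/2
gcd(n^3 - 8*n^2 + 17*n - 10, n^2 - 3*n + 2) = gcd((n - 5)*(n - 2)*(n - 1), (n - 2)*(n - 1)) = n^2 - 3*n + 2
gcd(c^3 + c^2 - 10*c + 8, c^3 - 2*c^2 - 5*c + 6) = c - 1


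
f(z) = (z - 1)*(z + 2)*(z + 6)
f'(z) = (z - 1)*(z + 2) + (z - 1)*(z + 6) + (z + 2)*(z + 6) = 3*z^2 + 14*z + 4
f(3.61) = 140.71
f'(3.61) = 93.64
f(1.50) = 13.12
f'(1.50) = 31.75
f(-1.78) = -2.58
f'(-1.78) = -11.41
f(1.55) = 14.74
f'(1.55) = 32.91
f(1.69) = 19.58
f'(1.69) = 36.23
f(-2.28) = 3.42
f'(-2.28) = -12.32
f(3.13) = 99.76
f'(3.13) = 77.21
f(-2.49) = 6.00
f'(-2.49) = -12.26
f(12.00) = 2772.00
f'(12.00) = 604.00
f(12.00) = 2772.00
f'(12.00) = 604.00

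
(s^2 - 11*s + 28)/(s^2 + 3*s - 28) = (s - 7)/(s + 7)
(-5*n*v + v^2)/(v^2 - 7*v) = (-5*n + v)/(v - 7)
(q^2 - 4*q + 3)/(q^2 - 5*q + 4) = (q - 3)/(q - 4)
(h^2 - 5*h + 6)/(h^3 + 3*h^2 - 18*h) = (h - 2)/(h*(h + 6))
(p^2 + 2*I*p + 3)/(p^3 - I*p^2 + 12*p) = (p - I)/(p*(p - 4*I))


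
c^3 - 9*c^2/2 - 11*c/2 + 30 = (c - 4)*(c - 3)*(c + 5/2)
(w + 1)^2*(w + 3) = w^3 + 5*w^2 + 7*w + 3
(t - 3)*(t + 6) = t^2 + 3*t - 18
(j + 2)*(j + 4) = j^2 + 6*j + 8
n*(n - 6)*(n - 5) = n^3 - 11*n^2 + 30*n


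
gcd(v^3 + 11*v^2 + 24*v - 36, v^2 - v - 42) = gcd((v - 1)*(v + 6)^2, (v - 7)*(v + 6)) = v + 6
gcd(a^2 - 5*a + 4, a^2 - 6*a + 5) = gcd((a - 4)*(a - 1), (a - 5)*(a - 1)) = a - 1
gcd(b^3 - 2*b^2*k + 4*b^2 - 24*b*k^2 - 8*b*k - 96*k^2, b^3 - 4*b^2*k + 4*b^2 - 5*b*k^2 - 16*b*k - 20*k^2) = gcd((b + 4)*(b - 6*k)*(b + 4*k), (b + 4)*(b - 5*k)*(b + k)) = b + 4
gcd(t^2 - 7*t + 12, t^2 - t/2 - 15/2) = t - 3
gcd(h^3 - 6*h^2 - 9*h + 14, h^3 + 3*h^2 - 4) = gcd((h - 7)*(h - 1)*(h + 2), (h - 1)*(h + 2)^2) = h^2 + h - 2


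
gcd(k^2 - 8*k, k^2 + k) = k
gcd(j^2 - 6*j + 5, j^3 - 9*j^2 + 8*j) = j - 1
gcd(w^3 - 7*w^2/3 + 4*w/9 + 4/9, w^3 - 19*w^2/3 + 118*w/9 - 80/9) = w - 2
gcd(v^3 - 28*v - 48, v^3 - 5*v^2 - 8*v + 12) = v^2 - 4*v - 12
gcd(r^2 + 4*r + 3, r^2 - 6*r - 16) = 1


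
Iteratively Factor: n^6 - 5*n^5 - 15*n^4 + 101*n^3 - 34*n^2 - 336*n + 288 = (n - 4)*(n^5 - n^4 - 19*n^3 + 25*n^2 + 66*n - 72) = (n - 4)*(n - 3)*(n^4 + 2*n^3 - 13*n^2 - 14*n + 24) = (n - 4)*(n - 3)*(n - 1)*(n^3 + 3*n^2 - 10*n - 24) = (n - 4)*(n - 3)^2*(n - 1)*(n^2 + 6*n + 8) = (n - 4)*(n - 3)^2*(n - 1)*(n + 4)*(n + 2)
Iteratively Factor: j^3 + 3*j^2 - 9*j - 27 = (j - 3)*(j^2 + 6*j + 9) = (j - 3)*(j + 3)*(j + 3)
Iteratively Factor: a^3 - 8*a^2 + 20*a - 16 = (a - 2)*(a^2 - 6*a + 8) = (a - 4)*(a - 2)*(a - 2)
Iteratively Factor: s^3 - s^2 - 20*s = (s - 5)*(s^2 + 4*s) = s*(s - 5)*(s + 4)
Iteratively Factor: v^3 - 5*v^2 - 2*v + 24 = (v + 2)*(v^2 - 7*v + 12) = (v - 3)*(v + 2)*(v - 4)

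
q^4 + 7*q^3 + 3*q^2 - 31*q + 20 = (q - 1)^2*(q + 4)*(q + 5)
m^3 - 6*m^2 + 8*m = m*(m - 4)*(m - 2)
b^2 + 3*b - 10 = (b - 2)*(b + 5)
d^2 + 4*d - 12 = (d - 2)*(d + 6)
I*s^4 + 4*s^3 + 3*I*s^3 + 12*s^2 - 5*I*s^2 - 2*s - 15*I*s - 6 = (s + 3)*(s - 2*I)*(s - I)*(I*s + 1)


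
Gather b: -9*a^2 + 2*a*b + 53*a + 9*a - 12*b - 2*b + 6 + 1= -9*a^2 + 62*a + b*(2*a - 14) + 7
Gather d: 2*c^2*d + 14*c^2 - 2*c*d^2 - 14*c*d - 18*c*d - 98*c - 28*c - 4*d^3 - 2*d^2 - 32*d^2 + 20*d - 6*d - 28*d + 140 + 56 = 14*c^2 - 126*c - 4*d^3 + d^2*(-2*c - 34) + d*(2*c^2 - 32*c - 14) + 196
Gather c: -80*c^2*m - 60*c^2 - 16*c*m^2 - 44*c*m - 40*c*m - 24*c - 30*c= c^2*(-80*m - 60) + c*(-16*m^2 - 84*m - 54)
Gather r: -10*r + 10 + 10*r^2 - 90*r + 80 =10*r^2 - 100*r + 90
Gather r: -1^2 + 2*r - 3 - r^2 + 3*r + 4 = -r^2 + 5*r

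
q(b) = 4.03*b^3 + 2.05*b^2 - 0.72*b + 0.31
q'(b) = 12.09*b^2 + 4.1*b - 0.72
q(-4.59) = -342.91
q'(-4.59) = 235.17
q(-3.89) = -203.09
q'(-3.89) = 166.28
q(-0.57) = 0.64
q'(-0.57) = 0.87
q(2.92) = 116.02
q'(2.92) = 114.34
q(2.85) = 108.20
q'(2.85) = 109.17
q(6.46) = 1167.64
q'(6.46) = 530.30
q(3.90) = 267.74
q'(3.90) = 199.16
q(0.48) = 0.88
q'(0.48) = 4.03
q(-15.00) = -13128.89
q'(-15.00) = 2658.03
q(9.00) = 3097.75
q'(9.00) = 1015.47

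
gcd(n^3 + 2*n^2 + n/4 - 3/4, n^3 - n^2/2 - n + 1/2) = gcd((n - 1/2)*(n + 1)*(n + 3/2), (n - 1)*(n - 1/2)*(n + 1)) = n^2 + n/2 - 1/2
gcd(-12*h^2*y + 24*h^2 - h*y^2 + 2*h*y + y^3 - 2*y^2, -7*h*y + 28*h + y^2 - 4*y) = 1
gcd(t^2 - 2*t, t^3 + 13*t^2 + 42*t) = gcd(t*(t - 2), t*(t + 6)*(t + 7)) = t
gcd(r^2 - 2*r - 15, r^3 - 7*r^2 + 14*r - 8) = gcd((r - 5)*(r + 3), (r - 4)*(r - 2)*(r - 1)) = 1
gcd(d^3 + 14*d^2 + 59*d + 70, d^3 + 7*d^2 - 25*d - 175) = d^2 + 12*d + 35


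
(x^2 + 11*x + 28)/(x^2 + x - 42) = (x + 4)/(x - 6)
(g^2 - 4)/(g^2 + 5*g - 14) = (g + 2)/(g + 7)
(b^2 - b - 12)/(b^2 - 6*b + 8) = (b + 3)/(b - 2)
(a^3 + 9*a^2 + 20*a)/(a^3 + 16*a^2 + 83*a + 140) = a/(a + 7)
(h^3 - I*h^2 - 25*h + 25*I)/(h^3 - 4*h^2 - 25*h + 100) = (h - I)/(h - 4)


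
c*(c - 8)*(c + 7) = c^3 - c^2 - 56*c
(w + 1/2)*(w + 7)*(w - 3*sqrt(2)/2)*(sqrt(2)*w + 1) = sqrt(2)*w^4 - 2*w^3 + 15*sqrt(2)*w^3/2 - 15*w^2 + 2*sqrt(2)*w^2 - 45*sqrt(2)*w/4 - 7*w - 21*sqrt(2)/4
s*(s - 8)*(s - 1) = s^3 - 9*s^2 + 8*s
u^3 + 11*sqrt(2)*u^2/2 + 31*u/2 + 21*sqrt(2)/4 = (u + sqrt(2)/2)*(u + 3*sqrt(2)/2)*(u + 7*sqrt(2)/2)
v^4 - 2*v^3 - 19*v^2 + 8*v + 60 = (v - 5)*(v - 2)*(v + 2)*(v + 3)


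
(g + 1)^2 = g^2 + 2*g + 1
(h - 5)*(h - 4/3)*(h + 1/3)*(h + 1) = h^4 - 5*h^3 - 13*h^2/9 + 61*h/9 + 20/9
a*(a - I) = a^2 - I*a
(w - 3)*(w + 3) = w^2 - 9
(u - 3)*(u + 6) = u^2 + 3*u - 18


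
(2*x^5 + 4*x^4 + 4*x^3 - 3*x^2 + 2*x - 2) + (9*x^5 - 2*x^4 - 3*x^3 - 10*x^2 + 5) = 11*x^5 + 2*x^4 + x^3 - 13*x^2 + 2*x + 3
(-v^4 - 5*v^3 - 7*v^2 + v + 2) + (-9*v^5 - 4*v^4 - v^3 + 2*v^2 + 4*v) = -9*v^5 - 5*v^4 - 6*v^3 - 5*v^2 + 5*v + 2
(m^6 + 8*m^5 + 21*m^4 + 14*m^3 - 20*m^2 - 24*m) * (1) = m^6 + 8*m^5 + 21*m^4 + 14*m^3 - 20*m^2 - 24*m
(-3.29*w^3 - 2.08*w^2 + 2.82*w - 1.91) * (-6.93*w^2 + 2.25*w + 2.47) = 22.7997*w^5 + 7.0119*w^4 - 32.3489*w^3 + 14.4437*w^2 + 2.6679*w - 4.7177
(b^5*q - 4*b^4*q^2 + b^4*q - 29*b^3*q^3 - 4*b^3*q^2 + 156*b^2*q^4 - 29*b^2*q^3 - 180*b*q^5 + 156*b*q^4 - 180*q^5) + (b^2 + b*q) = b^5*q - 4*b^4*q^2 + b^4*q - 29*b^3*q^3 - 4*b^3*q^2 + 156*b^2*q^4 - 29*b^2*q^3 + b^2 - 180*b*q^5 + 156*b*q^4 + b*q - 180*q^5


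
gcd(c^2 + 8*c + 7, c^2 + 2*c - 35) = c + 7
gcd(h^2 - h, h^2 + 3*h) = h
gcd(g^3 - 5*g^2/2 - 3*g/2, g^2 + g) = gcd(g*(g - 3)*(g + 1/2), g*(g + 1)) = g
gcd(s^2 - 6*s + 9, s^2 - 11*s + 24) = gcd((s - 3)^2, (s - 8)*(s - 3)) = s - 3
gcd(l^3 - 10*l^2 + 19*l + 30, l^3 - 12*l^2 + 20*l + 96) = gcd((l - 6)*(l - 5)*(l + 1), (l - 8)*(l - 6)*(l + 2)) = l - 6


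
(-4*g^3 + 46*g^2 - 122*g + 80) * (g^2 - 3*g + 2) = -4*g^5 + 58*g^4 - 268*g^3 + 538*g^2 - 484*g + 160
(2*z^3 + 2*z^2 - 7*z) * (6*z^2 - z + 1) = 12*z^5 + 10*z^4 - 42*z^3 + 9*z^2 - 7*z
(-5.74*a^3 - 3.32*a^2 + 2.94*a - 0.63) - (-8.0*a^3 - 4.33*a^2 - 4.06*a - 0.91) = 2.26*a^3 + 1.01*a^2 + 7.0*a + 0.28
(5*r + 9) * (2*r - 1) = 10*r^2 + 13*r - 9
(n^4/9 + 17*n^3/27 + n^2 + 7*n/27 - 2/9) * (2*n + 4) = 2*n^5/9 + 46*n^4/27 + 122*n^3/27 + 122*n^2/27 + 16*n/27 - 8/9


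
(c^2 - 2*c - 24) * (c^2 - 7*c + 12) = c^4 - 9*c^3 + 2*c^2 + 144*c - 288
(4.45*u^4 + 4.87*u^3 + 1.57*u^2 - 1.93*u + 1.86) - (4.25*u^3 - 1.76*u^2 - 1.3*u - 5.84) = 4.45*u^4 + 0.62*u^3 + 3.33*u^2 - 0.63*u + 7.7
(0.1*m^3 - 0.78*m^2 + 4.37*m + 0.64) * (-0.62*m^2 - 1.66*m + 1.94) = -0.062*m^5 + 0.3176*m^4 - 1.2206*m^3 - 9.1642*m^2 + 7.4154*m + 1.2416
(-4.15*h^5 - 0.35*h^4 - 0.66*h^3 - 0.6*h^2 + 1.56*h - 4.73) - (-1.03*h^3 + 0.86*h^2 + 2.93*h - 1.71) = -4.15*h^5 - 0.35*h^4 + 0.37*h^3 - 1.46*h^2 - 1.37*h - 3.02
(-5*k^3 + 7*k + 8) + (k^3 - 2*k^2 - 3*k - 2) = -4*k^3 - 2*k^2 + 4*k + 6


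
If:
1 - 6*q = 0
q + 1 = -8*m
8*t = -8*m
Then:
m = -7/48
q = 1/6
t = 7/48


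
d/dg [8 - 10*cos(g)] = 10*sin(g)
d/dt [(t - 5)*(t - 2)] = 2*t - 7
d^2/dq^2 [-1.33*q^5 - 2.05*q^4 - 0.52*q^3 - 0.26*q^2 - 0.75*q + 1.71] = -26.6*q^3 - 24.6*q^2 - 3.12*q - 0.52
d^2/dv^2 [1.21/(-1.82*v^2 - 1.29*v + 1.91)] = (8.016008*v^2 + 5.681676*v - 1.21*(3.64*v + 1.29)*(7.28*v + 2.58) - 8.412404)/(1.82*v^2 + 1.29*v - 1.91)^3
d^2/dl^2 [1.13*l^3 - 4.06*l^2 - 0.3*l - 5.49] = 6.78*l - 8.12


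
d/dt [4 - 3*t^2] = -6*t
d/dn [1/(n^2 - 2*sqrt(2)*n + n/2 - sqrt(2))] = 2*(-4*n - 1 + 4*sqrt(2))/(2*n^2 - 4*sqrt(2)*n + n - 2*sqrt(2))^2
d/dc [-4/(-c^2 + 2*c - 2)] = 8*(1 - c)/(c^2 - 2*c + 2)^2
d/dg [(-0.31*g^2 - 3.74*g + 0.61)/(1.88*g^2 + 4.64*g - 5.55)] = (5.5928*g^2 + 1.1474*g + 17.9266)/(3.5344*g^4 + 17.4464*g^3 + 0.6616*g^2 - 51.504*g + 30.8025)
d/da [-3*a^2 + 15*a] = 15 - 6*a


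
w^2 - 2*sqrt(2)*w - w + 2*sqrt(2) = (w - 1)*(w - 2*sqrt(2))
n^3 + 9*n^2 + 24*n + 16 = (n + 1)*(n + 4)^2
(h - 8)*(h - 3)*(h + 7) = h^3 - 4*h^2 - 53*h + 168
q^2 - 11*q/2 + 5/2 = (q - 5)*(q - 1/2)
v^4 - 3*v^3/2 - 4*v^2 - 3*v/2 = v*(v - 3)*(v + 1/2)*(v + 1)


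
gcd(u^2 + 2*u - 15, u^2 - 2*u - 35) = u + 5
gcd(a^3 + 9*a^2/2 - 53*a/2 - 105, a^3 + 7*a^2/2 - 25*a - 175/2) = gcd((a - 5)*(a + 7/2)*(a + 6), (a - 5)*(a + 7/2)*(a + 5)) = a^2 - 3*a/2 - 35/2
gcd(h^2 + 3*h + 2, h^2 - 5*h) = 1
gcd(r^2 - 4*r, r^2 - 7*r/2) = r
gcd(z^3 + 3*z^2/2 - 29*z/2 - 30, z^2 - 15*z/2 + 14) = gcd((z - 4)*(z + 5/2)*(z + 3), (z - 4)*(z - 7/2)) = z - 4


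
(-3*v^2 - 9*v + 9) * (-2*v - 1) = 6*v^3 + 21*v^2 - 9*v - 9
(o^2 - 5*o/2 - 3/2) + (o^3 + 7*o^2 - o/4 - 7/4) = o^3 + 8*o^2 - 11*o/4 - 13/4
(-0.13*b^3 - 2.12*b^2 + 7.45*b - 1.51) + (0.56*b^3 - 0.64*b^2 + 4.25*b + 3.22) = 0.43*b^3 - 2.76*b^2 + 11.7*b + 1.71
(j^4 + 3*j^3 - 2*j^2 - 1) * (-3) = -3*j^4 - 9*j^3 + 6*j^2 + 3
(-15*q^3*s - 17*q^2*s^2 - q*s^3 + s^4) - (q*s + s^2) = -15*q^3*s - 17*q^2*s^2 - q*s^3 - q*s + s^4 - s^2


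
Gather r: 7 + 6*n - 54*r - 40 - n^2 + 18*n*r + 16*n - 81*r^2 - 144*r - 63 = -n^2 + 22*n - 81*r^2 + r*(18*n - 198) - 96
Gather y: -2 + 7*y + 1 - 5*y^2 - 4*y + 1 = -5*y^2 + 3*y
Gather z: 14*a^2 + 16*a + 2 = 14*a^2 + 16*a + 2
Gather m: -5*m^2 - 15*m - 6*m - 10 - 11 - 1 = -5*m^2 - 21*m - 22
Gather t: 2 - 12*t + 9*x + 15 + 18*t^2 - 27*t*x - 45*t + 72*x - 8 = 18*t^2 + t*(-27*x - 57) + 81*x + 9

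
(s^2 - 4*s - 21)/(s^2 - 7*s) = (s + 3)/s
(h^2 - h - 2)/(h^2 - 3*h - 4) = (h - 2)/(h - 4)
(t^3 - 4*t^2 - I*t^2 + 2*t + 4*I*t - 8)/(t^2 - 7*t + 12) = (t^2 - I*t + 2)/(t - 3)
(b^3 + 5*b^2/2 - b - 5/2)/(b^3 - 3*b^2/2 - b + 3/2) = (2*b + 5)/(2*b - 3)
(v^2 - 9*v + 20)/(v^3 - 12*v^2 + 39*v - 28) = (v - 5)/(v^2 - 8*v + 7)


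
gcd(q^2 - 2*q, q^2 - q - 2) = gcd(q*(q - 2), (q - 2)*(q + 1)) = q - 2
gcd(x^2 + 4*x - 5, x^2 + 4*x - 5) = x^2 + 4*x - 5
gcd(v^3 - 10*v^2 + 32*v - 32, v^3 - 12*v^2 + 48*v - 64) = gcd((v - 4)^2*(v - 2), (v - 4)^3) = v^2 - 8*v + 16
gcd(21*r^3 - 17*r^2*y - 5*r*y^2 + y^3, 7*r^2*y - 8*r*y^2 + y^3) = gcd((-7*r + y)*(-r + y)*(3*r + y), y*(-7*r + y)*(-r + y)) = 7*r^2 - 8*r*y + y^2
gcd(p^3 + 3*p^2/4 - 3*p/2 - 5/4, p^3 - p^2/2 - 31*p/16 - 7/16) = p + 1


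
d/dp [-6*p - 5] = -6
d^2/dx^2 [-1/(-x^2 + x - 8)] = 2*(-x^2 + x + (2*x - 1)^2 - 8)/(x^2 - x + 8)^3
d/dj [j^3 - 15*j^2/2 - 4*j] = 3*j^2 - 15*j - 4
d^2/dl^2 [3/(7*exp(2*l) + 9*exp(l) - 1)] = 3*(2*(14*exp(l) + 9)^2*exp(l) - (28*exp(l) + 9)*(7*exp(2*l) + 9*exp(l) - 1))*exp(l)/(7*exp(2*l) + 9*exp(l) - 1)^3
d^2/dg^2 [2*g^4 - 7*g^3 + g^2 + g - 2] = 24*g^2 - 42*g + 2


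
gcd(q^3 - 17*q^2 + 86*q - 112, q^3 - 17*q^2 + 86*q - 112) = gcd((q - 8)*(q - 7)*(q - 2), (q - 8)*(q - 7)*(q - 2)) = q^3 - 17*q^2 + 86*q - 112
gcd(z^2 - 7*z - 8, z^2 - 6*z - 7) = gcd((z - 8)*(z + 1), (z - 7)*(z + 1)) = z + 1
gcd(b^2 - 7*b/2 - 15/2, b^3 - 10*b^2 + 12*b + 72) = 1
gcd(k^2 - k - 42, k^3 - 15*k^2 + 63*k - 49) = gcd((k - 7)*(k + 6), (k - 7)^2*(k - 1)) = k - 7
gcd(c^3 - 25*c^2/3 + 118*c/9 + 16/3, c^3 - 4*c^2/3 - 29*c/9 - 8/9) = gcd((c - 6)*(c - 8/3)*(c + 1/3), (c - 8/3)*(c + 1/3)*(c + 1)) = c^2 - 7*c/3 - 8/9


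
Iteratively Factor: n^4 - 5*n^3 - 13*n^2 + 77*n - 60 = (n - 3)*(n^3 - 2*n^2 - 19*n + 20) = (n - 3)*(n + 4)*(n^2 - 6*n + 5) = (n - 3)*(n - 1)*(n + 4)*(n - 5)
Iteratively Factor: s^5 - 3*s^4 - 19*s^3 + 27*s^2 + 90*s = (s + 3)*(s^4 - 6*s^3 - s^2 + 30*s) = (s + 2)*(s + 3)*(s^3 - 8*s^2 + 15*s) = (s - 5)*(s + 2)*(s + 3)*(s^2 - 3*s) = (s - 5)*(s - 3)*(s + 2)*(s + 3)*(s)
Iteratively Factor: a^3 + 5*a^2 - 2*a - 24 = (a + 3)*(a^2 + 2*a - 8) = (a + 3)*(a + 4)*(a - 2)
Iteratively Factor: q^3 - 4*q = (q)*(q^2 - 4) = q*(q + 2)*(q - 2)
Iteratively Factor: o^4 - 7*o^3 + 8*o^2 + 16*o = (o)*(o^3 - 7*o^2 + 8*o + 16) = o*(o + 1)*(o^2 - 8*o + 16) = o*(o - 4)*(o + 1)*(o - 4)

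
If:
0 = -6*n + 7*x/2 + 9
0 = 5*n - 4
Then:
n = 4/5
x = -6/5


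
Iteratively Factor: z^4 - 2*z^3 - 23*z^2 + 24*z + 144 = (z - 4)*(z^3 + 2*z^2 - 15*z - 36) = (z - 4)*(z + 3)*(z^2 - z - 12) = (z - 4)*(z + 3)^2*(z - 4)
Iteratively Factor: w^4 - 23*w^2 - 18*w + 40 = (w - 1)*(w^3 + w^2 - 22*w - 40) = (w - 5)*(w - 1)*(w^2 + 6*w + 8) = (w - 5)*(w - 1)*(w + 2)*(w + 4)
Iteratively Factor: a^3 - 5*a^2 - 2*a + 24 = (a - 4)*(a^2 - a - 6) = (a - 4)*(a + 2)*(a - 3)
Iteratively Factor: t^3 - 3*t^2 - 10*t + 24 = (t - 2)*(t^2 - t - 12) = (t - 2)*(t + 3)*(t - 4)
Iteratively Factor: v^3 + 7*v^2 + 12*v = (v)*(v^2 + 7*v + 12) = v*(v + 4)*(v + 3)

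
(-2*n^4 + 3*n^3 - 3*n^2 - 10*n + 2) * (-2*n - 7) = 4*n^5 + 8*n^4 - 15*n^3 + 41*n^2 + 66*n - 14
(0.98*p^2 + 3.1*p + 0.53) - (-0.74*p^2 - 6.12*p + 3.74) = 1.72*p^2 + 9.22*p - 3.21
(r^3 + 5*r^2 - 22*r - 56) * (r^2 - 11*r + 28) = r^5 - 6*r^4 - 49*r^3 + 326*r^2 - 1568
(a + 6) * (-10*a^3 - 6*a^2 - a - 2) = -10*a^4 - 66*a^3 - 37*a^2 - 8*a - 12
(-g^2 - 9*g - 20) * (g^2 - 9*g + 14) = -g^4 + 47*g^2 + 54*g - 280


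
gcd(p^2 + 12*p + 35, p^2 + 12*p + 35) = p^2 + 12*p + 35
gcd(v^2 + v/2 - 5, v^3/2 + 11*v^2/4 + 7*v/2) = 1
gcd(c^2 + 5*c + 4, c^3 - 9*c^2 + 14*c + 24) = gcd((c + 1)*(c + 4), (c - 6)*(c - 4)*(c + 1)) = c + 1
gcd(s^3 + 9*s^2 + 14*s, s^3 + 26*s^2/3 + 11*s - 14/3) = s^2 + 9*s + 14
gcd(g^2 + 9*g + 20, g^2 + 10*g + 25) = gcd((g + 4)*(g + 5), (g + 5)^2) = g + 5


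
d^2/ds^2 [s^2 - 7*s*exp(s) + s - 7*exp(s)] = -7*s*exp(s) - 21*exp(s) + 2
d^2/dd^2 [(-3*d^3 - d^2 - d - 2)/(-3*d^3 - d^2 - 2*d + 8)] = 2*(-27*d^5 + 531*d^4 + 245*d^3 + 66*d^2 + 756*d + 104)/(27*d^9 + 27*d^8 + 63*d^7 - 179*d^6 - 102*d^5 - 300*d^4 + 488*d^3 + 96*d^2 + 384*d - 512)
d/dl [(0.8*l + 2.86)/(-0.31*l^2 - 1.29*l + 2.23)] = (0.248*l^2 + 1.7732*l + 5.4734)/(0.0961*l^4 + 0.7998*l^3 + 0.2815*l^2 - 5.7534*l + 4.9729)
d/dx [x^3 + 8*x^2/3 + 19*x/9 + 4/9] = 3*x^2 + 16*x/3 + 19/9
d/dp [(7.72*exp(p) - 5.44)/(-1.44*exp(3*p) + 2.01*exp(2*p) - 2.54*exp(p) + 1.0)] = (22.2336*exp(3*p) - 39.018*exp(2*p) + 21.8688*exp(p) - 6.0976)*exp(p)/(2.0736*exp(6*p) - 5.7888*exp(5*p) + 11.3553*exp(4*p) - 13.0908*exp(3*p) + 10.4716*exp(2*p) - 5.08*exp(p) + 1.0)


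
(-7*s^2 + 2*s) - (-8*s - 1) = -7*s^2 + 10*s + 1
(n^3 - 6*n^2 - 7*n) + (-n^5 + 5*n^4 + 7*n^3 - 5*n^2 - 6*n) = -n^5 + 5*n^4 + 8*n^3 - 11*n^2 - 13*n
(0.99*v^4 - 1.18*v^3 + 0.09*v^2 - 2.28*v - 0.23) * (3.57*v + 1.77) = 3.5343*v^5 - 2.4603*v^4 - 1.7673*v^3 - 7.9803*v^2 - 4.8567*v - 0.4071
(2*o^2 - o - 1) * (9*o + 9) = 18*o^3 + 9*o^2 - 18*o - 9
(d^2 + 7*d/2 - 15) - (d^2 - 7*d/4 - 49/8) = 21*d/4 - 71/8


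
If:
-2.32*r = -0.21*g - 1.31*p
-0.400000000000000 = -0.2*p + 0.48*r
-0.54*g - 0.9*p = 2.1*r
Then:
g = -21.52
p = 7.53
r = 2.31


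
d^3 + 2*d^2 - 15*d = d*(d - 3)*(d + 5)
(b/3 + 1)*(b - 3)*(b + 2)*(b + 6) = b^4/3 + 8*b^3/3 + b^2 - 24*b - 36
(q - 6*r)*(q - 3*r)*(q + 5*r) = q^3 - 4*q^2*r - 27*q*r^2 + 90*r^3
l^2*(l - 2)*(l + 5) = l^4 + 3*l^3 - 10*l^2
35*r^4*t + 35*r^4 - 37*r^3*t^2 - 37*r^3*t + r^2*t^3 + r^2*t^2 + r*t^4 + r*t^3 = (-5*r + t)*(-r + t)*(7*r + t)*(r*t + r)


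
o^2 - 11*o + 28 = (o - 7)*(o - 4)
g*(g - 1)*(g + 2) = g^3 + g^2 - 2*g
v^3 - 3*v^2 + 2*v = v*(v - 2)*(v - 1)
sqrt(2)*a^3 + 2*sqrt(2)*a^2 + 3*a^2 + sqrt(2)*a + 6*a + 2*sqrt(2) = (a + 2)*(a + sqrt(2))*(sqrt(2)*a + 1)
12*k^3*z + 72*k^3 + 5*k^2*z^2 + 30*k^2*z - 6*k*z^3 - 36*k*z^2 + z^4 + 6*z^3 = (-4*k + z)*(-3*k + z)*(k + z)*(z + 6)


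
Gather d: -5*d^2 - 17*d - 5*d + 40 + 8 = -5*d^2 - 22*d + 48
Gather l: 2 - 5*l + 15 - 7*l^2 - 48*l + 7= -7*l^2 - 53*l + 24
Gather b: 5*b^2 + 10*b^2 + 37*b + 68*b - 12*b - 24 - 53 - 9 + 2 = 15*b^2 + 93*b - 84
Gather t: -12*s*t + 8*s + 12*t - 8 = 8*s + t*(12 - 12*s) - 8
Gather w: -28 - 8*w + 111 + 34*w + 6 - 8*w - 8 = 18*w + 81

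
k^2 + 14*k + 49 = (k + 7)^2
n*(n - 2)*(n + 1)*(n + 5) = n^4 + 4*n^3 - 7*n^2 - 10*n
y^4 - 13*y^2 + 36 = (y - 3)*(y - 2)*(y + 2)*(y + 3)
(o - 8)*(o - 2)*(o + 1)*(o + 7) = o^4 - 2*o^3 - 57*o^2 + 58*o + 112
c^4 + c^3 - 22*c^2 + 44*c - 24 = (c - 2)^2*(c - 1)*(c + 6)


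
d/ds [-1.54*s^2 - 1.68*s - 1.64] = -3.08*s - 1.68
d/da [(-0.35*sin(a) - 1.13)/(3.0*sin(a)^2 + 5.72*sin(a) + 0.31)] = (1.05*sin(a)^2 + 6.78*sin(a) + 6.3551)*cos(a)/(9.0*sin(a)^4 + 34.32*sin(a)^3 + 34.5784*sin(a)^2 + 3.5464*sin(a) + 0.0961)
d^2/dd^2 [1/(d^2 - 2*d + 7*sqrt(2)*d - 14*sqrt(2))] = 2*(-d^2 - 7*sqrt(2)*d + 2*d + (2*d - 2 + 7*sqrt(2))^2 + 14*sqrt(2))/(d^2 - 2*d + 7*sqrt(2)*d - 14*sqrt(2))^3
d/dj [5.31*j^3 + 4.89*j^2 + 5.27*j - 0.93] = 15.93*j^2 + 9.78*j + 5.27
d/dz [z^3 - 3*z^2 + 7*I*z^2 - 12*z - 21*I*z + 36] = 3*z^2 + z*(-6 + 14*I) - 12 - 21*I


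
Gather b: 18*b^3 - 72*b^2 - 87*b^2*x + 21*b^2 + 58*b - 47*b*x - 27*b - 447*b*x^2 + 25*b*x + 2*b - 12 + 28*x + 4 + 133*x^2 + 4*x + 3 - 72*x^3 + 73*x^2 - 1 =18*b^3 + b^2*(-87*x - 51) + b*(-447*x^2 - 22*x + 33) - 72*x^3 + 206*x^2 + 32*x - 6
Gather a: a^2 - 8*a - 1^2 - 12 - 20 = a^2 - 8*a - 33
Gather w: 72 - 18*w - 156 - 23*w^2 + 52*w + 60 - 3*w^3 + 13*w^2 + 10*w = -3*w^3 - 10*w^2 + 44*w - 24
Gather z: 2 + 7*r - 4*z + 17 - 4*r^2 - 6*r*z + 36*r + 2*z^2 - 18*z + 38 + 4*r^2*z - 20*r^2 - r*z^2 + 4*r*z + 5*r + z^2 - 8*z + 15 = -24*r^2 + 48*r + z^2*(3 - r) + z*(4*r^2 - 2*r - 30) + 72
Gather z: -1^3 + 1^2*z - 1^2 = z - 2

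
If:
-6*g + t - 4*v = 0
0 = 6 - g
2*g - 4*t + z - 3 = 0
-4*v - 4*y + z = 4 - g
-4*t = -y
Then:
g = 6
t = 29/13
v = -439/52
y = 116/13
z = -1/13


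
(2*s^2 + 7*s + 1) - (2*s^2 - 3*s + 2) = 10*s - 1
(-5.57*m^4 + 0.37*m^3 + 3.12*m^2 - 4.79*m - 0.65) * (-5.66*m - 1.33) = 31.5262*m^5 + 5.3139*m^4 - 18.1513*m^3 + 22.9618*m^2 + 10.0497*m + 0.8645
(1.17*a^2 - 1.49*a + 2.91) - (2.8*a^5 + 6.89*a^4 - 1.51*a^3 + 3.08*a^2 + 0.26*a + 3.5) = -2.8*a^5 - 6.89*a^4 + 1.51*a^3 - 1.91*a^2 - 1.75*a - 0.59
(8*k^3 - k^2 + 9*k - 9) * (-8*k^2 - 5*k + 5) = -64*k^5 - 32*k^4 - 27*k^3 + 22*k^2 + 90*k - 45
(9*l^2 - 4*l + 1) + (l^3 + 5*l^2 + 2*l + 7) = l^3 + 14*l^2 - 2*l + 8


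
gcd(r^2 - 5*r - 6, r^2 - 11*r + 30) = r - 6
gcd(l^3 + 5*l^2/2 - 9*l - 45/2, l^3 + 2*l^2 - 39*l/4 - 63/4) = l - 3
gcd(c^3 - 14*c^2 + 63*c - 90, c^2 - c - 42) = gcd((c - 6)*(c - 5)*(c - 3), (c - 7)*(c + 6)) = 1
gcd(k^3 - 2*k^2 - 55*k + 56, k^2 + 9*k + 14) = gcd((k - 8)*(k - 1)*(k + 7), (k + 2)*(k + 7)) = k + 7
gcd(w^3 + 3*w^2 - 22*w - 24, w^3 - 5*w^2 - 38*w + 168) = w^2 + 2*w - 24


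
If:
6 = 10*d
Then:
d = 3/5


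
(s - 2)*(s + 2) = s^2 - 4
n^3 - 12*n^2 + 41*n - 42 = (n - 7)*(n - 3)*(n - 2)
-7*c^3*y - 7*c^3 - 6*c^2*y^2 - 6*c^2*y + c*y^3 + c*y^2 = (-7*c + y)*(c + y)*(c*y + c)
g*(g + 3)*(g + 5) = g^3 + 8*g^2 + 15*g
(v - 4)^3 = v^3 - 12*v^2 + 48*v - 64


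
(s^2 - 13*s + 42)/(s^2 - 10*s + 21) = (s - 6)/(s - 3)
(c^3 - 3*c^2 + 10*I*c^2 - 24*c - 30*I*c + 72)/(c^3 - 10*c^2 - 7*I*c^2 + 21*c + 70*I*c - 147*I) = (c^2 + 10*I*c - 24)/(c^2 - 7*c*(1 + I) + 49*I)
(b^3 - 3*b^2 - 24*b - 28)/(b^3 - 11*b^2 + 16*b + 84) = (b + 2)/(b - 6)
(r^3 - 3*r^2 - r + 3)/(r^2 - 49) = (r^3 - 3*r^2 - r + 3)/(r^2 - 49)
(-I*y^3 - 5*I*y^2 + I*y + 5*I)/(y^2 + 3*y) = I*(-y^3 - 5*y^2 + y + 5)/(y*(y + 3))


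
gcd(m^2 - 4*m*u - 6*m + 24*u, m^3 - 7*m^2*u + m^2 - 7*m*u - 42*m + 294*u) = m - 6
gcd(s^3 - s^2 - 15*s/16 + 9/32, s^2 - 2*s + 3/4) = s - 3/2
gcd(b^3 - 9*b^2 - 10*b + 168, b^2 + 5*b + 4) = b + 4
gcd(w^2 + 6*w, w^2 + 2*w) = w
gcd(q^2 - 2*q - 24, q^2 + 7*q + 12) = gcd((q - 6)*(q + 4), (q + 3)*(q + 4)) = q + 4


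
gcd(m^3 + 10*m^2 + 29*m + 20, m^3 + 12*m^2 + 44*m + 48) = m + 4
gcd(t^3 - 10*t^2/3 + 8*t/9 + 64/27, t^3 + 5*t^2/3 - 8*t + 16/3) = t - 4/3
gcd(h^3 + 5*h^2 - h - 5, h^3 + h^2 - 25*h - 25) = h^2 + 6*h + 5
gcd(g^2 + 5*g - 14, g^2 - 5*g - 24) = 1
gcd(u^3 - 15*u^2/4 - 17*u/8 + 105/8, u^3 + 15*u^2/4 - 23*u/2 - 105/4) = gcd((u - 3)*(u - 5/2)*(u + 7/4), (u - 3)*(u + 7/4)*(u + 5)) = u^2 - 5*u/4 - 21/4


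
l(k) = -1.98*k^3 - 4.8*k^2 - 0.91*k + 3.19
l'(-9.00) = -395.65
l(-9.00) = 1066.00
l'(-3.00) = -25.57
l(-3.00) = 16.18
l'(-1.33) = 1.35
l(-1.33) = 0.57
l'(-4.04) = -59.08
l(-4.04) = 59.08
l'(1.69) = -34.10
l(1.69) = -21.61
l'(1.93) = -41.56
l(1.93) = -30.68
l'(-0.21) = 0.84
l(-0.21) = 3.19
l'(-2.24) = -9.21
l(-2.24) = 3.40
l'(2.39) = -57.78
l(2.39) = -53.43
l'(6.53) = -316.88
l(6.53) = -758.75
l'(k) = -5.94*k^2 - 9.6*k - 0.91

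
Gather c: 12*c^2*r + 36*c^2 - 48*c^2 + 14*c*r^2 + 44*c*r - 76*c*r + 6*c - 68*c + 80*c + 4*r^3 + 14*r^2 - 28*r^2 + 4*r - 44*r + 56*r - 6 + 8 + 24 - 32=c^2*(12*r - 12) + c*(14*r^2 - 32*r + 18) + 4*r^3 - 14*r^2 + 16*r - 6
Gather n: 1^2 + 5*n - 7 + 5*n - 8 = 10*n - 14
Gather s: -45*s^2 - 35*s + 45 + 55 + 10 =-45*s^2 - 35*s + 110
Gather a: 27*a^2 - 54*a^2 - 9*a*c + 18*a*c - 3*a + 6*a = -27*a^2 + a*(9*c + 3)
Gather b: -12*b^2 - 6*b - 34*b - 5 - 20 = -12*b^2 - 40*b - 25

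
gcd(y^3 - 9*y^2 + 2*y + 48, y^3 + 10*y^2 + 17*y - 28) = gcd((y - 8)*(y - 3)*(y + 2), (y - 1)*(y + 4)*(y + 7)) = 1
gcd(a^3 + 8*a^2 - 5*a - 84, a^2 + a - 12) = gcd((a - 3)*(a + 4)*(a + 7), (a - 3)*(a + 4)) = a^2 + a - 12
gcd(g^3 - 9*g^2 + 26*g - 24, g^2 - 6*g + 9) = g - 3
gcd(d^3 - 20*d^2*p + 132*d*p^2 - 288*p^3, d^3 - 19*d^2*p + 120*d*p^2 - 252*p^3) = d^2 - 12*d*p + 36*p^2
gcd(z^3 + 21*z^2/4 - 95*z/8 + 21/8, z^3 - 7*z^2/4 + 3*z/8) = z^2 - 7*z/4 + 3/8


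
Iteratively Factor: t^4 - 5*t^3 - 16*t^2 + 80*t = (t + 4)*(t^3 - 9*t^2 + 20*t) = (t - 4)*(t + 4)*(t^2 - 5*t) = (t - 5)*(t - 4)*(t + 4)*(t)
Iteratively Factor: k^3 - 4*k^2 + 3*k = (k - 3)*(k^2 - k) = k*(k - 3)*(k - 1)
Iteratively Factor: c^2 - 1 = (c - 1)*(c + 1)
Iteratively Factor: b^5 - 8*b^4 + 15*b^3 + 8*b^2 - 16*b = (b - 1)*(b^4 - 7*b^3 + 8*b^2 + 16*b) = (b - 4)*(b - 1)*(b^3 - 3*b^2 - 4*b) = (b - 4)^2*(b - 1)*(b^2 + b) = b*(b - 4)^2*(b - 1)*(b + 1)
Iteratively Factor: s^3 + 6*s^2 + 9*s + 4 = (s + 1)*(s^2 + 5*s + 4) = (s + 1)^2*(s + 4)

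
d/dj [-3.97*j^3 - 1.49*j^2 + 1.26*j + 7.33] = -11.91*j^2 - 2.98*j + 1.26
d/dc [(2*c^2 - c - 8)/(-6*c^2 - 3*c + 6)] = 2*(-2*c^2 - 12*c - 5)/(3*(4*c^4 + 4*c^3 - 7*c^2 - 4*c + 4))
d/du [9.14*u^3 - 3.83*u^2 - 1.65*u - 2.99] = 27.42*u^2 - 7.66*u - 1.65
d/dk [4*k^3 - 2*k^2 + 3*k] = 12*k^2 - 4*k + 3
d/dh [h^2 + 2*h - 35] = 2*h + 2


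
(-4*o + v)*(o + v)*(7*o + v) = -28*o^3 - 25*o^2*v + 4*o*v^2 + v^3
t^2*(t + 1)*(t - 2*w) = t^4 - 2*t^3*w + t^3 - 2*t^2*w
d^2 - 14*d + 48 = (d - 8)*(d - 6)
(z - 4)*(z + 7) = z^2 + 3*z - 28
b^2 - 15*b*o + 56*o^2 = (b - 8*o)*(b - 7*o)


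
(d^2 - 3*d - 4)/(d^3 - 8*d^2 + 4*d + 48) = (d + 1)/(d^2 - 4*d - 12)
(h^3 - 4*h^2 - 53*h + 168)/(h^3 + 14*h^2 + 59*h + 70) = (h^2 - 11*h + 24)/(h^2 + 7*h + 10)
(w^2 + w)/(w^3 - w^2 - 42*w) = (w + 1)/(w^2 - w - 42)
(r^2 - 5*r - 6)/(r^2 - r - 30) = (r + 1)/(r + 5)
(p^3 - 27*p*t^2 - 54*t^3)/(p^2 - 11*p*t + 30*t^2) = (p^2 + 6*p*t + 9*t^2)/(p - 5*t)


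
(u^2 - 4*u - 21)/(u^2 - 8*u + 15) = (u^2 - 4*u - 21)/(u^2 - 8*u + 15)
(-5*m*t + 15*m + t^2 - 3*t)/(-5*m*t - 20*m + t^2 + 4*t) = (t - 3)/(t + 4)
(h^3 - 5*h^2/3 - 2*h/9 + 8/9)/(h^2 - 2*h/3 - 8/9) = h - 1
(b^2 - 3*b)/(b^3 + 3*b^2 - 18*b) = 1/(b + 6)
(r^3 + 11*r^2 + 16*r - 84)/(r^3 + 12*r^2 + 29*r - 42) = (r - 2)/(r - 1)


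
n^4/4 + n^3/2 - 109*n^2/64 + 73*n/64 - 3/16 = (n/4 + 1)*(n - 1)*(n - 3/4)*(n - 1/4)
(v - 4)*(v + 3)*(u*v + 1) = u*v^3 - u*v^2 - 12*u*v + v^2 - v - 12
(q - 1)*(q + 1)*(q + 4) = q^3 + 4*q^2 - q - 4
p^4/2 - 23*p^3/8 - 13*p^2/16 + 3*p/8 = p*(p/2 + 1/4)*(p - 6)*(p - 1/4)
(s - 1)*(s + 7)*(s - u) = s^3 - s^2*u + 6*s^2 - 6*s*u - 7*s + 7*u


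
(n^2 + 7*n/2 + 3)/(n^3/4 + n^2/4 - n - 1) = 2*(2*n + 3)/(n^2 - n - 2)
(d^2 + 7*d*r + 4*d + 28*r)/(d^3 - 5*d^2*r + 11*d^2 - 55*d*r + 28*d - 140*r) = (-d - 7*r)/(-d^2 + 5*d*r - 7*d + 35*r)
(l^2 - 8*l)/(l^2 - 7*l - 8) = l/(l + 1)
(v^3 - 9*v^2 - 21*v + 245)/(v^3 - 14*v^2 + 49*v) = (v + 5)/v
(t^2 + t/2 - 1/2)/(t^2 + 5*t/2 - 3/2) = (t + 1)/(t + 3)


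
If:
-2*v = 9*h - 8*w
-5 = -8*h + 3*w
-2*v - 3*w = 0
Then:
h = 55/61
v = -135/122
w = 45/61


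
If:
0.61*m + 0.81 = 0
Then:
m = -1.33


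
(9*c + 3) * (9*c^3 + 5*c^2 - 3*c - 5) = 81*c^4 + 72*c^3 - 12*c^2 - 54*c - 15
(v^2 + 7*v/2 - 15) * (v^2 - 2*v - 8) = v^4 + 3*v^3/2 - 30*v^2 + 2*v + 120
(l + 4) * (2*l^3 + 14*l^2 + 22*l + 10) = 2*l^4 + 22*l^3 + 78*l^2 + 98*l + 40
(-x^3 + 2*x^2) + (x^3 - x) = 2*x^2 - x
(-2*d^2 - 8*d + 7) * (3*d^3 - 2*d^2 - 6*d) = -6*d^5 - 20*d^4 + 49*d^3 + 34*d^2 - 42*d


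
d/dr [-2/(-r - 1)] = -2/(r + 1)^2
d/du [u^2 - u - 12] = 2*u - 1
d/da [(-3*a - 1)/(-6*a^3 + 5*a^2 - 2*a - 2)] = (-36*a^3 - 3*a^2 + 10*a + 4)/(36*a^6 - 60*a^5 + 49*a^4 + 4*a^3 - 16*a^2 + 8*a + 4)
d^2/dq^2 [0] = 0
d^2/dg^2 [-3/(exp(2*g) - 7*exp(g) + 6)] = 3*(-2*(2*exp(g) - 7)^2*exp(g) + (4*exp(g) - 7)*(exp(2*g) - 7*exp(g) + 6))*exp(g)/(exp(2*g) - 7*exp(g) + 6)^3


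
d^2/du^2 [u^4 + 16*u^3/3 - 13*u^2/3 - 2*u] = 12*u^2 + 32*u - 26/3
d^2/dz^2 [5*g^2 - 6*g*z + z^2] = 2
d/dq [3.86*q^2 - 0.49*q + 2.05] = 7.72*q - 0.49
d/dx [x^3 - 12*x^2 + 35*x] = 3*x^2 - 24*x + 35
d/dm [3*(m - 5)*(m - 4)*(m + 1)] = 9*m^2 - 48*m + 33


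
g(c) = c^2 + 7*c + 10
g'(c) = 2*c + 7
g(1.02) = 18.18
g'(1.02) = 9.04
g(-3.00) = -2.00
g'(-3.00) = 1.00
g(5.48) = 78.39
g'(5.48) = 17.96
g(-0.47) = 6.93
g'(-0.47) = 6.06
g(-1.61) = 1.32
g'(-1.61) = 3.78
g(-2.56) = -1.37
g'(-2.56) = 1.88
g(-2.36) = -0.95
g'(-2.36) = 2.28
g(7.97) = 129.31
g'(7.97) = 22.94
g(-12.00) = 70.00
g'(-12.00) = -17.00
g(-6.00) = 4.00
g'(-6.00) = -5.00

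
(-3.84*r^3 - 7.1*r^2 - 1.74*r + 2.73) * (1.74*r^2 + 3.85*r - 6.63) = -6.6816*r^5 - 27.138*r^4 - 4.9034*r^3 + 45.1242*r^2 + 22.0467*r - 18.0999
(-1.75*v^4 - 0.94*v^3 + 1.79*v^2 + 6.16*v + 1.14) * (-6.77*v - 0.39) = 11.8475*v^5 + 7.0463*v^4 - 11.7517*v^3 - 42.4013*v^2 - 10.1202*v - 0.4446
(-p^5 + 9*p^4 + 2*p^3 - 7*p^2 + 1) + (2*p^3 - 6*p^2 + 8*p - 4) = -p^5 + 9*p^4 + 4*p^3 - 13*p^2 + 8*p - 3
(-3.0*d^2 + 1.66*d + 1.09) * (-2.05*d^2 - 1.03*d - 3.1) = 6.15*d^4 - 0.313*d^3 + 5.3557*d^2 - 6.2687*d - 3.379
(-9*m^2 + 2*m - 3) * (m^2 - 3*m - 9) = -9*m^4 + 29*m^3 + 72*m^2 - 9*m + 27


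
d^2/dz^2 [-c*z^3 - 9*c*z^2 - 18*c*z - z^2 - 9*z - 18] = -6*c*z - 18*c - 2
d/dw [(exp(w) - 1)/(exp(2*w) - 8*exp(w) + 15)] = (2*(1 - exp(w))*(exp(w) - 4) + exp(2*w) - 8*exp(w) + 15)*exp(w)/(exp(2*w) - 8*exp(w) + 15)^2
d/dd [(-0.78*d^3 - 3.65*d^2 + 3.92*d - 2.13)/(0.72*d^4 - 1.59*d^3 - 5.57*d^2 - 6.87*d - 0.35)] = (0.5616*d^6 + 5.256*d^5 - 9.92610000000001*d^4 + 29.3172*d^3 + 37.5688*d^2 - 21.1732*d - 16.0051)/(0.5184*d^8 - 2.2896*d^7 - 5.4927*d^6 + 7.8198*d^5 + 52.3675*d^4 + 77.6448*d^3 + 51.0959*d^2 + 4.809*d + 0.1225)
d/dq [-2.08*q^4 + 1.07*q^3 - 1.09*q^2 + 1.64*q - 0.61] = -8.32*q^3 + 3.21*q^2 - 2.18*q + 1.64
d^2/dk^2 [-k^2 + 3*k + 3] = -2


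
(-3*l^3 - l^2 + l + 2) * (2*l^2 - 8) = -6*l^5 - 2*l^4 + 26*l^3 + 12*l^2 - 8*l - 16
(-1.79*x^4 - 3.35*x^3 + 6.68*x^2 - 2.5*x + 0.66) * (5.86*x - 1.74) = -10.4894*x^5 - 16.5164*x^4 + 44.9738*x^3 - 26.2732*x^2 + 8.2176*x - 1.1484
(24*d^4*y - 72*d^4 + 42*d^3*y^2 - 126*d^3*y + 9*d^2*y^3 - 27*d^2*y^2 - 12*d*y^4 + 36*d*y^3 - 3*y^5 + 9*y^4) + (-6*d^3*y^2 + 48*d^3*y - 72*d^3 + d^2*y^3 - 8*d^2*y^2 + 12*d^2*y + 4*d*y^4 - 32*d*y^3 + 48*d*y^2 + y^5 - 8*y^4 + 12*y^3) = 24*d^4*y - 72*d^4 + 36*d^3*y^2 - 78*d^3*y - 72*d^3 + 10*d^2*y^3 - 35*d^2*y^2 + 12*d^2*y - 8*d*y^4 + 4*d*y^3 + 48*d*y^2 - 2*y^5 + y^4 + 12*y^3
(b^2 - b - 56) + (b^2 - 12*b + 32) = 2*b^2 - 13*b - 24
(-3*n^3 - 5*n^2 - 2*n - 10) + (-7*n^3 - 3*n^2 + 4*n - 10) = -10*n^3 - 8*n^2 + 2*n - 20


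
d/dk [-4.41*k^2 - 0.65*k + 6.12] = -8.82*k - 0.65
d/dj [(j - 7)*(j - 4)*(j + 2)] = 3*j^2 - 18*j + 6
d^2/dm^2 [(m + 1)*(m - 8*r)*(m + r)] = 6*m - 14*r + 2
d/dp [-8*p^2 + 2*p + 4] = 2 - 16*p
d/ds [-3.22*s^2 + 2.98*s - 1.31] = 2.98 - 6.44*s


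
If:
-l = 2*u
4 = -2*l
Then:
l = -2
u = 1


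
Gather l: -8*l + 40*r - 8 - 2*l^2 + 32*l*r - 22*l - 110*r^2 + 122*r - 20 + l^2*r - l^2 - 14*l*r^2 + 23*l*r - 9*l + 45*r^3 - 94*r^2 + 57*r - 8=l^2*(r - 3) + l*(-14*r^2 + 55*r - 39) + 45*r^3 - 204*r^2 + 219*r - 36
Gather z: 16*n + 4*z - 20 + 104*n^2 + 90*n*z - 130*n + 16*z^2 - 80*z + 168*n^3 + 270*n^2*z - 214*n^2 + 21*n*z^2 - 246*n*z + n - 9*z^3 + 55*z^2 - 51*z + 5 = 168*n^3 - 110*n^2 - 113*n - 9*z^3 + z^2*(21*n + 71) + z*(270*n^2 - 156*n - 127) - 15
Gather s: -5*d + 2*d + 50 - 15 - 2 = 33 - 3*d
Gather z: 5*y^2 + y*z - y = 5*y^2 + y*z - y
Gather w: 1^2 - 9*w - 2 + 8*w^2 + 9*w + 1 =8*w^2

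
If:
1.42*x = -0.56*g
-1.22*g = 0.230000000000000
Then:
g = -0.19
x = 0.07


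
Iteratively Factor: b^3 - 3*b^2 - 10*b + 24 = (b - 4)*(b^2 + b - 6) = (b - 4)*(b + 3)*(b - 2)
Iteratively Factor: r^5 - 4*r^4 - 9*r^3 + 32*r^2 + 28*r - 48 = (r + 2)*(r^4 - 6*r^3 + 3*r^2 + 26*r - 24) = (r + 2)^2*(r^3 - 8*r^2 + 19*r - 12) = (r - 4)*(r + 2)^2*(r^2 - 4*r + 3) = (r - 4)*(r - 1)*(r + 2)^2*(r - 3)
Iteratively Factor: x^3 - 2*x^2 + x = (x)*(x^2 - 2*x + 1) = x*(x - 1)*(x - 1)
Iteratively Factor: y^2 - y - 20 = (y - 5)*(y + 4)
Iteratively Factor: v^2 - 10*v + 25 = (v - 5)*(v - 5)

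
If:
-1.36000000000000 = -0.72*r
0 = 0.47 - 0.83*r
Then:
No Solution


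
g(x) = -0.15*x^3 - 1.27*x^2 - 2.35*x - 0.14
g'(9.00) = -61.66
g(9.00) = -233.51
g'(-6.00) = -3.31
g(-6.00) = 0.64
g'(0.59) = -4.01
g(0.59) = -2.00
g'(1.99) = -9.19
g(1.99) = -11.03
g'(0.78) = -4.60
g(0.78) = -2.82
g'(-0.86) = -0.50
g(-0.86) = 1.04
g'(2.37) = -10.90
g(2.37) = -14.84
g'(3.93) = -19.28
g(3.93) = -38.10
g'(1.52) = -7.25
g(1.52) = -7.17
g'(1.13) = -5.79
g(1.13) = -4.63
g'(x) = -0.45*x^2 - 2.54*x - 2.35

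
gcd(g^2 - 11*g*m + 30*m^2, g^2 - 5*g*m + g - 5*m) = g - 5*m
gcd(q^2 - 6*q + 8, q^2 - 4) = q - 2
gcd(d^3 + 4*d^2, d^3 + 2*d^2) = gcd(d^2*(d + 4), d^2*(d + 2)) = d^2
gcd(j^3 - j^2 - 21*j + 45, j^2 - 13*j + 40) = 1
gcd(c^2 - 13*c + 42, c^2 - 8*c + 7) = c - 7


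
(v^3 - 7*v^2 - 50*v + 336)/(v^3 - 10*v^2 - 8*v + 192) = (v + 7)/(v + 4)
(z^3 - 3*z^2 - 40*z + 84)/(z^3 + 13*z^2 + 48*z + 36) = (z^2 - 9*z + 14)/(z^2 + 7*z + 6)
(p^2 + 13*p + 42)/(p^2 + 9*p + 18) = (p + 7)/(p + 3)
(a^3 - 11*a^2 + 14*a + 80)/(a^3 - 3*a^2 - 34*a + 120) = (a^2 - 6*a - 16)/(a^2 + 2*a - 24)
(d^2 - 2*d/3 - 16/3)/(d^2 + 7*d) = (3*d^2 - 2*d - 16)/(3*d*(d + 7))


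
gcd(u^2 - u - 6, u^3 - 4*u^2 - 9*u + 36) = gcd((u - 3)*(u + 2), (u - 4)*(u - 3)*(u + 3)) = u - 3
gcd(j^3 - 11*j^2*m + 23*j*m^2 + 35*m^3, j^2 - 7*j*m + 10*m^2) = j - 5*m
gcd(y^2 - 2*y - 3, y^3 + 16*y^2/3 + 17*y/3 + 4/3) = y + 1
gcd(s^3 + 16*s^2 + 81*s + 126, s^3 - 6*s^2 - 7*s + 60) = s + 3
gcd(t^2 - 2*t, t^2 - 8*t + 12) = t - 2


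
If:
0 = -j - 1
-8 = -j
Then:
No Solution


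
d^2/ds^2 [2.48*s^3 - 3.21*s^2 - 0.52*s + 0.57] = 14.88*s - 6.42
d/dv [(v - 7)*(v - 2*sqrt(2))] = 2*v - 7 - 2*sqrt(2)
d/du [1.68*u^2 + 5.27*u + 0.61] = 3.36*u + 5.27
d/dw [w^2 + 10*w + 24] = 2*w + 10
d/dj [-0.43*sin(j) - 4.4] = -0.43*cos(j)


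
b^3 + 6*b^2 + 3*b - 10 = (b - 1)*(b + 2)*(b + 5)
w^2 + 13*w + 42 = (w + 6)*(w + 7)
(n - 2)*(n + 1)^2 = n^3 - 3*n - 2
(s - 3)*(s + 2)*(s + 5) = s^3 + 4*s^2 - 11*s - 30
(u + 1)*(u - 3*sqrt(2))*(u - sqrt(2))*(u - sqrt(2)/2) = u^4 - 9*sqrt(2)*u^3/2 + u^3 - 9*sqrt(2)*u^2/2 + 10*u^2 - 3*sqrt(2)*u + 10*u - 3*sqrt(2)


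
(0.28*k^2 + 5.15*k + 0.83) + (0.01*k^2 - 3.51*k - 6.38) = 0.29*k^2 + 1.64*k - 5.55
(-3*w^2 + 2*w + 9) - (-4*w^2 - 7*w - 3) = w^2 + 9*w + 12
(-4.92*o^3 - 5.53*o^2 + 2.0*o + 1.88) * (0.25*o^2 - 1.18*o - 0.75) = -1.23*o^5 + 4.4231*o^4 + 10.7154*o^3 + 2.2575*o^2 - 3.7184*o - 1.41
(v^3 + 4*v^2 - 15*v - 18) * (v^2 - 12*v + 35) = v^5 - 8*v^4 - 28*v^3 + 302*v^2 - 309*v - 630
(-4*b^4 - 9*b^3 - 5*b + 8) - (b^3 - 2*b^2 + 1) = -4*b^4 - 10*b^3 + 2*b^2 - 5*b + 7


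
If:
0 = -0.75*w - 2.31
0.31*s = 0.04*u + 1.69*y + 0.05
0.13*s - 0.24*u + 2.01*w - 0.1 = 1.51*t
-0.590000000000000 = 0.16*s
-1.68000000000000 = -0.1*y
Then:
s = -3.69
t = 113.07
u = -739.63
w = -3.08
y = 16.80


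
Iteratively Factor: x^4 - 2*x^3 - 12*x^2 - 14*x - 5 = (x - 5)*(x^3 + 3*x^2 + 3*x + 1) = (x - 5)*(x + 1)*(x^2 + 2*x + 1) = (x - 5)*(x + 1)^2*(x + 1)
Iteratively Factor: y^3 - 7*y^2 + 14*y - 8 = (y - 4)*(y^2 - 3*y + 2) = (y - 4)*(y - 2)*(y - 1)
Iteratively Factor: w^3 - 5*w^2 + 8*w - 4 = (w - 2)*(w^2 - 3*w + 2) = (w - 2)*(w - 1)*(w - 2)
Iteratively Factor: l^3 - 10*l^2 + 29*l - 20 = (l - 5)*(l^2 - 5*l + 4) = (l - 5)*(l - 1)*(l - 4)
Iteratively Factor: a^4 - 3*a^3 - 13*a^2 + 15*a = (a - 1)*(a^3 - 2*a^2 - 15*a) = (a - 1)*(a + 3)*(a^2 - 5*a) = (a - 5)*(a - 1)*(a + 3)*(a)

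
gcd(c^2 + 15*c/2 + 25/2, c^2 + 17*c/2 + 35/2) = c + 5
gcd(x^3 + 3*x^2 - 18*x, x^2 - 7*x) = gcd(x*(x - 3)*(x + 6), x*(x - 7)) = x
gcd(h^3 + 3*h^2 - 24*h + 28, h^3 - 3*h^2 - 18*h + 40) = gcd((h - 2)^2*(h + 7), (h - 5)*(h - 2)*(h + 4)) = h - 2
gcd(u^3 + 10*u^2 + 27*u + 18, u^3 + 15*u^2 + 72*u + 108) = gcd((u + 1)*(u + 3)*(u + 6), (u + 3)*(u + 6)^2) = u^2 + 9*u + 18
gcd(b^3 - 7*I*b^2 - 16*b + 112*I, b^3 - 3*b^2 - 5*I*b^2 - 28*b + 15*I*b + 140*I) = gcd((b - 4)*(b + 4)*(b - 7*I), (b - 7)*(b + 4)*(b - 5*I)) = b + 4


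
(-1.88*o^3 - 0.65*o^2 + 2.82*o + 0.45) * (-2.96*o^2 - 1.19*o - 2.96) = 5.5648*o^5 + 4.1612*o^4 - 2.0089*o^3 - 2.7638*o^2 - 8.8827*o - 1.332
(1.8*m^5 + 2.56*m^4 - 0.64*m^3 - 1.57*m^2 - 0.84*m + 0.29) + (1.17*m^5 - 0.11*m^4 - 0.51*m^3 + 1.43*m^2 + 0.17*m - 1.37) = 2.97*m^5 + 2.45*m^4 - 1.15*m^3 - 0.14*m^2 - 0.67*m - 1.08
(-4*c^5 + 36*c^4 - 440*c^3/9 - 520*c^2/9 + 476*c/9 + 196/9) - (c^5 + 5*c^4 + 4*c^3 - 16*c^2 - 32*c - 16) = -5*c^5 + 31*c^4 - 476*c^3/9 - 376*c^2/9 + 764*c/9 + 340/9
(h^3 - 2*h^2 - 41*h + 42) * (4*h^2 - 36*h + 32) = 4*h^5 - 44*h^4 - 60*h^3 + 1580*h^2 - 2824*h + 1344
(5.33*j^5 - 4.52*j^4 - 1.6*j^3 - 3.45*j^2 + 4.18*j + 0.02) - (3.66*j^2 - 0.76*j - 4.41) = 5.33*j^5 - 4.52*j^4 - 1.6*j^3 - 7.11*j^2 + 4.94*j + 4.43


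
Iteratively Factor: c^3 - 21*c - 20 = (c + 4)*(c^2 - 4*c - 5) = (c - 5)*(c + 4)*(c + 1)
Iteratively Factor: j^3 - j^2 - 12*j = (j + 3)*(j^2 - 4*j) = j*(j + 3)*(j - 4)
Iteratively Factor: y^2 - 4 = (y + 2)*(y - 2)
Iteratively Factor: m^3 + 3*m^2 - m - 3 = (m + 3)*(m^2 - 1) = (m + 1)*(m + 3)*(m - 1)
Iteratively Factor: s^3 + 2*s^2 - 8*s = (s + 4)*(s^2 - 2*s) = (s - 2)*(s + 4)*(s)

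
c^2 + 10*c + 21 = (c + 3)*(c + 7)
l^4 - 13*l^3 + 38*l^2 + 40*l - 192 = (l - 8)*(l - 4)*(l - 3)*(l + 2)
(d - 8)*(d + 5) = d^2 - 3*d - 40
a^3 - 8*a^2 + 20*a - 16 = (a - 4)*(a - 2)^2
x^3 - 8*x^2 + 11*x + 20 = (x - 5)*(x - 4)*(x + 1)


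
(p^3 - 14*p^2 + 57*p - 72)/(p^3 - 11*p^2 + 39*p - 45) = (p - 8)/(p - 5)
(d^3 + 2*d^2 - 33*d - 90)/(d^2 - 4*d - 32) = (-d^3 - 2*d^2 + 33*d + 90)/(-d^2 + 4*d + 32)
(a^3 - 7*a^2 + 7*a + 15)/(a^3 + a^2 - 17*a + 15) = (a^2 - 4*a - 5)/(a^2 + 4*a - 5)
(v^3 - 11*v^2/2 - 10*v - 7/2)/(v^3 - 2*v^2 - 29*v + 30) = (2*v^3 - 11*v^2 - 20*v - 7)/(2*(v^3 - 2*v^2 - 29*v + 30))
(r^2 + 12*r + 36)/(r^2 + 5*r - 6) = (r + 6)/(r - 1)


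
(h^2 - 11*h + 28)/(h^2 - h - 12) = (h - 7)/(h + 3)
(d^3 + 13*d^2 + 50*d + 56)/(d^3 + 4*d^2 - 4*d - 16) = (d + 7)/(d - 2)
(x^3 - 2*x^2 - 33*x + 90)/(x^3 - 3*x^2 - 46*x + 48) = (x^2 - 8*x + 15)/(x^2 - 9*x + 8)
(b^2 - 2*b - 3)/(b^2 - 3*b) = (b + 1)/b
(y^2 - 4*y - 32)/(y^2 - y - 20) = (y - 8)/(y - 5)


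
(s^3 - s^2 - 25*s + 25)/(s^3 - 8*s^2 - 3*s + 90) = (s^2 + 4*s - 5)/(s^2 - 3*s - 18)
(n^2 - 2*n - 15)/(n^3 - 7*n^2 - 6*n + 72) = (n - 5)/(n^2 - 10*n + 24)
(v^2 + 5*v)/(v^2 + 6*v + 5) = v/(v + 1)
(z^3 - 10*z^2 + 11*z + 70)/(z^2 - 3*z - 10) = z - 7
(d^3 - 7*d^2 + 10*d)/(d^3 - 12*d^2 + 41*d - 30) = d*(d - 2)/(d^2 - 7*d + 6)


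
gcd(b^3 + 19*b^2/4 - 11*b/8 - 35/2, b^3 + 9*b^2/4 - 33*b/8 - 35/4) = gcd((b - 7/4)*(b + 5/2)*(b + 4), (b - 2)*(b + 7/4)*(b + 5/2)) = b + 5/2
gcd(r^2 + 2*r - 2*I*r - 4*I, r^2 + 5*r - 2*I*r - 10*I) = r - 2*I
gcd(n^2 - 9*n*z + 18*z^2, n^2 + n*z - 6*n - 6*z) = 1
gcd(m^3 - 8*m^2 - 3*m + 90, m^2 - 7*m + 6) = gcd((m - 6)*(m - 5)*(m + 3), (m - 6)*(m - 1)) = m - 6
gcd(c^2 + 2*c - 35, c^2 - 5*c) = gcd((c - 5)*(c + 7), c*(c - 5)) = c - 5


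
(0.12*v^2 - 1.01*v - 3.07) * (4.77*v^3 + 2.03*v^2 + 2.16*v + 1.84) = 0.5724*v^5 - 4.5741*v^4 - 16.435*v^3 - 8.1929*v^2 - 8.4896*v - 5.6488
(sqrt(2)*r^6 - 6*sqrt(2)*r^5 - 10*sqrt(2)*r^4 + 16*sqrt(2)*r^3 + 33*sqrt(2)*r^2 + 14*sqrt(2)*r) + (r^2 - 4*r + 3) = sqrt(2)*r^6 - 6*sqrt(2)*r^5 - 10*sqrt(2)*r^4 + 16*sqrt(2)*r^3 + r^2 + 33*sqrt(2)*r^2 - 4*r + 14*sqrt(2)*r + 3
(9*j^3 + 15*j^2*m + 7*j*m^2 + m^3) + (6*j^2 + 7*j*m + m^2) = 9*j^3 + 15*j^2*m + 6*j^2 + 7*j*m^2 + 7*j*m + m^3 + m^2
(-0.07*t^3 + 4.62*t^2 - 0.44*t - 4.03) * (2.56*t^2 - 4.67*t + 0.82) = -0.1792*t^5 + 12.1541*t^4 - 22.7592*t^3 - 4.4736*t^2 + 18.4593*t - 3.3046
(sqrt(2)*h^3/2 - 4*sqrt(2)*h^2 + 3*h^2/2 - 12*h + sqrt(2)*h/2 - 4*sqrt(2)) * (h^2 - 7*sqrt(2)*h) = sqrt(2)*h^5/2 - 4*sqrt(2)*h^4 - 11*h^4/2 - 10*sqrt(2)*h^3 + 44*h^3 - 7*h^2 + 80*sqrt(2)*h^2 + 56*h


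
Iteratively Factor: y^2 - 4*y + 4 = (y - 2)*(y - 2)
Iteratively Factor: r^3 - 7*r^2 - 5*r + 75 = (r - 5)*(r^2 - 2*r - 15) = (r - 5)*(r + 3)*(r - 5)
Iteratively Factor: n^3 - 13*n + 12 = (n + 4)*(n^2 - 4*n + 3) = (n - 1)*(n + 4)*(n - 3)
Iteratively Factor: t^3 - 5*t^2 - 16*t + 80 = (t - 5)*(t^2 - 16) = (t - 5)*(t - 4)*(t + 4)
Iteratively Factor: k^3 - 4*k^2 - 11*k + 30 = (k + 3)*(k^2 - 7*k + 10) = (k - 5)*(k + 3)*(k - 2)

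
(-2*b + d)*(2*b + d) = -4*b^2 + d^2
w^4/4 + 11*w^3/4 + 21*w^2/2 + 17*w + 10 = (w/2 + 1)^2*(w + 2)*(w + 5)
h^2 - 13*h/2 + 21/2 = (h - 7/2)*(h - 3)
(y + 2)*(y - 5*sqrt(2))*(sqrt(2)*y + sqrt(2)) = sqrt(2)*y^3 - 10*y^2 + 3*sqrt(2)*y^2 - 30*y + 2*sqrt(2)*y - 20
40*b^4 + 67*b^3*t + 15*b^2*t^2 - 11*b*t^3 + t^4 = (-8*b + t)*(-5*b + t)*(b + t)^2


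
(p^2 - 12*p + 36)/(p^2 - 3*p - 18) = (p - 6)/(p + 3)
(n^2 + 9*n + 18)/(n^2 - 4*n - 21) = (n + 6)/(n - 7)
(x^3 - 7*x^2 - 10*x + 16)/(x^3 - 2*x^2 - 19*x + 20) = (x^2 - 6*x - 16)/(x^2 - x - 20)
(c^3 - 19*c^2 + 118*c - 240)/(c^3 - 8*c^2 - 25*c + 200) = (c - 6)/(c + 5)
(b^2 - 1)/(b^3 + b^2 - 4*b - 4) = (b - 1)/(b^2 - 4)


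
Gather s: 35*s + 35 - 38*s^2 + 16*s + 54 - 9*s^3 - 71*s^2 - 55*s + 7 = -9*s^3 - 109*s^2 - 4*s + 96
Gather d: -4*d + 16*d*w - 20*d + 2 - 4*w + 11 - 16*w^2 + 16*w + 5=d*(16*w - 24) - 16*w^2 + 12*w + 18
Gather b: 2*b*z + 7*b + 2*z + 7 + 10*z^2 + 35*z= b*(2*z + 7) + 10*z^2 + 37*z + 7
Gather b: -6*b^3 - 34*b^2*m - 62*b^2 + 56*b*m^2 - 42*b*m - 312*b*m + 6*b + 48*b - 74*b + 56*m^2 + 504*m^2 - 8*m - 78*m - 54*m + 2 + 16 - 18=-6*b^3 + b^2*(-34*m - 62) + b*(56*m^2 - 354*m - 20) + 560*m^2 - 140*m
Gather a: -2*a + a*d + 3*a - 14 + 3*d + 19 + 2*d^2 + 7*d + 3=a*(d + 1) + 2*d^2 + 10*d + 8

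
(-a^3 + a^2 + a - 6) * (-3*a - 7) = 3*a^4 + 4*a^3 - 10*a^2 + 11*a + 42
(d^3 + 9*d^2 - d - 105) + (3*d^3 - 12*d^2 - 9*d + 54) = 4*d^3 - 3*d^2 - 10*d - 51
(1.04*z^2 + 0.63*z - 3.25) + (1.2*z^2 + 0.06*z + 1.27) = 2.24*z^2 + 0.69*z - 1.98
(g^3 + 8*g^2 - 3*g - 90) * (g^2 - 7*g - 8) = g^5 + g^4 - 67*g^3 - 133*g^2 + 654*g + 720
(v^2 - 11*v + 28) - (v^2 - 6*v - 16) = 44 - 5*v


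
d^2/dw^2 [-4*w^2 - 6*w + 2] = -8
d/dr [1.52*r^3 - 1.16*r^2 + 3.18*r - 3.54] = 4.56*r^2 - 2.32*r + 3.18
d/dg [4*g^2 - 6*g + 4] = 8*g - 6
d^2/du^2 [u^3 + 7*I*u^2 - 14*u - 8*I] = 6*u + 14*I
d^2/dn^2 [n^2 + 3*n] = 2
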